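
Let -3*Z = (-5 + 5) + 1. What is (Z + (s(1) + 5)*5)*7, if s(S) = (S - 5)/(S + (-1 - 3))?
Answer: 658/3 ≈ 219.33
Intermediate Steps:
Z = -⅓ (Z = -((-5 + 5) + 1)/3 = -(0 + 1)/3 = -⅓*1 = -⅓ ≈ -0.33333)
s(S) = (-5 + S)/(-4 + S) (s(S) = (-5 + S)/(S - 4) = (-5 + S)/(-4 + S))
(Z + (s(1) + 5)*5)*7 = (-⅓ + ((-5 + 1)/(-4 + 1) + 5)*5)*7 = (-⅓ + (-4/(-3) + 5)*5)*7 = (-⅓ + (-⅓*(-4) + 5)*5)*7 = (-⅓ + (4/3 + 5)*5)*7 = (-⅓ + (19/3)*5)*7 = (-⅓ + 95/3)*7 = (94/3)*7 = 658/3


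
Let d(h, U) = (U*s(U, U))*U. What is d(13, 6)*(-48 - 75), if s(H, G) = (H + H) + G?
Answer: -79704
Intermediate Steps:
s(H, G) = G + 2*H (s(H, G) = 2*H + G = G + 2*H)
d(h, U) = 3*U³ (d(h, U) = (U*(U + 2*U))*U = (U*(3*U))*U = (3*U²)*U = 3*U³)
d(13, 6)*(-48 - 75) = (3*6³)*(-48 - 75) = (3*216)*(-123) = 648*(-123) = -79704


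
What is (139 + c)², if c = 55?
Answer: 37636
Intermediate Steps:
(139 + c)² = (139 + 55)² = 194² = 37636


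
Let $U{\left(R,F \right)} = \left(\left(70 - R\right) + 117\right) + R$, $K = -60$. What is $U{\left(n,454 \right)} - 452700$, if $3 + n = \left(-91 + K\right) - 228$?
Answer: $-452513$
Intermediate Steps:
$n = -382$ ($n = -3 - 379 = -382$)
$U{\left(R,F \right)} = 187$ ($U{\left(R,F \right)} = \left(187 - R\right) + R = 187$)
$U{\left(n,454 \right)} - 452700 = 187 - 452700 = -452513$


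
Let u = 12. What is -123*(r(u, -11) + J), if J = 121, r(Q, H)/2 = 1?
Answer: -15129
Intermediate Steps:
r(Q, H) = 2 (r(Q, H) = 2*1 = 2)
-123*(r(u, -11) + J) = -123*(2 + 121) = -123*123 = -15129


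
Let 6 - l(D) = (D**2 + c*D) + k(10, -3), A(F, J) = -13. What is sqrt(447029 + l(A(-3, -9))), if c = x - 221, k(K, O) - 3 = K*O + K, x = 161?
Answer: 3*sqrt(49567) ≈ 667.91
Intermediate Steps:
k(K, O) = 3 + K + K*O (k(K, O) = 3 + (K*O + K) = 3 + (K + K*O) = 3 + K + K*O)
c = -60 (c = 161 - 221 = -60)
l(D) = 23 - D**2 + 60*D (l(D) = 6 - ((D**2 - 60*D) + (3 + 10 + 10*(-3))) = 6 - ((D**2 - 60*D) + (3 + 10 - 30)) = 6 - ((D**2 - 60*D) - 17) = 6 - (-17 + D**2 - 60*D) = 6 + (17 - D**2 + 60*D) = 23 - D**2 + 60*D)
sqrt(447029 + l(A(-3, -9))) = sqrt(447029 + (23 - 1*(-13)**2 + 60*(-13))) = sqrt(447029 + (23 - 1*169 - 780)) = sqrt(447029 + (23 - 169 - 780)) = sqrt(447029 - 926) = sqrt(446103) = 3*sqrt(49567)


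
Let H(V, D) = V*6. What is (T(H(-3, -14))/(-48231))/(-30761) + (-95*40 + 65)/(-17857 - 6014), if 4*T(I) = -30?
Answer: 1231416006745/7870182716658 ≈ 0.15647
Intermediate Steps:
H(V, D) = 6*V
T(I) = -15/2 (T(I) = (1/4)*(-30) = -15/2)
(T(H(-3, -14))/(-48231))/(-30761) + (-95*40 + 65)/(-17857 - 6014) = -15/2/(-48231)/(-30761) + (-95*40 + 65)/(-17857 - 6014) = -15/2*(-1/48231)*(-1/30761) + (-3800 + 65)/(-23871) = (5/32154)*(-1/30761) - 3735*(-1/23871) = -5/989089194 + 1245/7957 = 1231416006745/7870182716658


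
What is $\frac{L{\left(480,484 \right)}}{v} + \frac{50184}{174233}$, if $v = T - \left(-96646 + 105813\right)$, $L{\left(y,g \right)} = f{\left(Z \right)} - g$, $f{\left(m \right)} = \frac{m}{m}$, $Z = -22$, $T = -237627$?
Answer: $\frac{733486155}{2529391706} \approx 0.28999$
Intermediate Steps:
$f{\left(m \right)} = 1$
$L{\left(y,g \right)} = 1 - g$
$v = -246794$ ($v = -237627 - \left(-96646 + 105813\right) = -237627 - 9167 = -246794$)
$\frac{L{\left(480,484 \right)}}{v} + \frac{50184}{174233} = \frac{1 - 484}{-246794} + \frac{50184}{174233} = \left(1 - 484\right) \left(- \frac{1}{246794}\right) + 50184 \cdot \frac{1}{174233} = \left(-483\right) \left(- \frac{1}{246794}\right) + \frac{2952}{10249} = \frac{483}{246794} + \frac{2952}{10249} = \frac{733486155}{2529391706}$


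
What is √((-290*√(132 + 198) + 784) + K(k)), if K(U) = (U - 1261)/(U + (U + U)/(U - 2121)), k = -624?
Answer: √(94745598181 - 34911587360*√330)/10972 ≈ 66.941*I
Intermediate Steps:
K(U) = (-1261 + U)/(U + 2*U/(-2121 + U)) (K(U) = (-1261 + U)/(U + (2*U)/(-2121 + U)) = (-1261 + U)/(U + 2*U/(-2121 + U)))
√((-290*√(132 + 198) + 784) + K(k)) = √((-290*√(132 + 198) + 784) + (2674581 + (-624)² - 3382*(-624))/((-624)*(-2119 - 624))) = √((-290*√330 + 784) - 1/624*(2674581 + 389376 + 2110368)/(-2743)) = √((784 - 290*√330) - 1/624*(-1/2743)*5174325) = √((784 - 290*√330) + 132675/43888) = √(34540867/43888 - 290*√330)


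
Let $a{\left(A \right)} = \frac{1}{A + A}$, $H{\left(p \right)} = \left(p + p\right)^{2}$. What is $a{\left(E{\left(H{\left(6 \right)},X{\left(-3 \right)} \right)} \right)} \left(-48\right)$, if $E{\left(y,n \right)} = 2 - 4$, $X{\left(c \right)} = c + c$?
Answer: $12$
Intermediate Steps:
$X{\left(c \right)} = 2 c$
$H{\left(p \right)} = 4 p^{2}$ ($H{\left(p \right)} = \left(2 p\right)^{2} = 4 p^{2}$)
$E{\left(y,n \right)} = -2$
$a{\left(A \right)} = \frac{1}{2 A}$
$a{\left(E{\left(H{\left(6 \right)},X{\left(-3 \right)} \right)} \right)} \left(-48\right) = \frac{1}{2 \left(-2\right)} \left(-48\right) = \frac{1}{2} \left(- \frac{1}{2}\right) \left(-48\right) = \left(- \frac{1}{4}\right) \left(-48\right) = 12$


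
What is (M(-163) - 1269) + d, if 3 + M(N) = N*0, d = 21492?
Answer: 20220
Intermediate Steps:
M(N) = -3 (M(N) = -3 + N*0 = -3 + 0 = -3)
(M(-163) - 1269) + d = (-3 - 1269) + 21492 = -1272 + 21492 = 20220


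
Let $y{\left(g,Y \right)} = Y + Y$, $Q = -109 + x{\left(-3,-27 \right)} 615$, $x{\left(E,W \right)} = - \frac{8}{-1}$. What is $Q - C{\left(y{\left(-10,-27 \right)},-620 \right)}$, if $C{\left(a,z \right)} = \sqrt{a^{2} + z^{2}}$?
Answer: $4811 - 2 \sqrt{96829} \approx 4188.7$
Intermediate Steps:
$x{\left(E,W \right)} = 8$ ($x{\left(E,W \right)} = \left(-8\right) \left(-1\right) = 8$)
$Q = 4811$ ($Q = -109 + 8 \cdot 615 = -109 + 4920 = 4811$)
$y{\left(g,Y \right)} = 2 Y$
$Q - C{\left(y{\left(-10,-27 \right)},-620 \right)} = 4811 - \sqrt{\left(2 \left(-27\right)\right)^{2} + \left(-620\right)^{2}} = 4811 - \sqrt{\left(-54\right)^{2} + 384400} = 4811 - \sqrt{2916 + 384400} = 4811 - \sqrt{387316} = 4811 - 2 \sqrt{96829}$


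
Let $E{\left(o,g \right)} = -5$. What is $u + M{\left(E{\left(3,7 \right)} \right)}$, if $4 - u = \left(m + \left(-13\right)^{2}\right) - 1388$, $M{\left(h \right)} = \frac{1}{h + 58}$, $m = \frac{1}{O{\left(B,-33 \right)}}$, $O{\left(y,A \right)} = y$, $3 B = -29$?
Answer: $\frac{1879939}{1537} \approx 1223.1$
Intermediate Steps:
$B = - \frac{29}{3}$ ($B = \frac{1}{3} \left(-29\right) = - \frac{29}{3} \approx -9.6667$)
$m = - \frac{3}{29}$ ($m = \frac{1}{- \frac{29}{3}} = - \frac{3}{29} \approx -0.10345$)
$M{\left(h \right)} = \frac{1}{58 + h}$
$u = \frac{35470}{29}$ ($u = 4 - \left(\left(- \frac{3}{29} + \left(-13\right)^{2}\right) - 1388\right) = 4 - \left(\left(- \frac{3}{29} + 169\right) - 1388\right) = 4 - \left(\frac{4898}{29} - 1388\right) = 4 - - \frac{35354}{29} = 4 + \frac{35354}{29} = \frac{35470}{29} \approx 1223.1$)
$u + M{\left(E{\left(3,7 \right)} \right)} = \frac{35470}{29} + \frac{1}{58 - 5} = \frac{35470}{29} + \frac{1}{53} = \frac{1879939}{1537}$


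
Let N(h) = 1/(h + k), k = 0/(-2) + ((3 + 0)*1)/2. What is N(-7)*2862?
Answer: -5724/11 ≈ -520.36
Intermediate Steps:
k = 3/2 (k = 0*(-½) + (3*1)*(½) = 0 + 3*(½) = 0 + 3/2 = 3/2 ≈ 1.5000)
N(h) = 1/(3/2 + h) (N(h) = 1/(h + 3/2) = 1/(3/2 + h))
N(-7)*2862 = (2/(3 + 2*(-7)))*2862 = (2/(3 - 14))*2862 = (2/(-11))*2862 = (2*(-1/11))*2862 = -2/11*2862 = -5724/11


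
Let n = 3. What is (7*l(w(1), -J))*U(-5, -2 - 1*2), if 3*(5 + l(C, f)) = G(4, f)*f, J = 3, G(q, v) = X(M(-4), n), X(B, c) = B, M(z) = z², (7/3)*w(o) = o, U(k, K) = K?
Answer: 588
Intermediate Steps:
w(o) = 3*o/7
G(q, v) = 16 (G(q, v) = (-4)² = 16)
l(C, f) = -5 + 16*f/3 (l(C, f) = -5 + (16*f)/3 = -5 + 16*f/3)
(7*l(w(1), -J))*U(-5, -2 - 1*2) = (7*(-5 + 16*(-1*3)/3))*(-2 - 1*2) = (7*(-5 + (16/3)*(-3)))*(-2 - 2) = (7*(-5 - 16))*(-4) = (7*(-21))*(-4) = -147*(-4) = 588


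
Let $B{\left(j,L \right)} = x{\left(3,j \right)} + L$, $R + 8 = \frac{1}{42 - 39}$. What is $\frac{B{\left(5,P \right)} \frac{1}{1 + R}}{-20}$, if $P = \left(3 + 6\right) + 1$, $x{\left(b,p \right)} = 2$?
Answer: $\frac{9}{100} \approx 0.09$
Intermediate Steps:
$R = - \frac{23}{3}$ ($R = -8 + \frac{1}{42 - 39} = -8 + \frac{1}{3} = - \frac{23}{3} \approx -7.6667$)
$P = 10$ ($P = 9 + 1 = 10$)
$B{\left(j,L \right)} = 2 + L$
$\frac{B{\left(5,P \right)} \frac{1}{1 + R}}{-20} = \frac{\left(2 + 10\right) \frac{1}{1 - \frac{23}{3}}}{-20} = \frac{12}{- \frac{20}{3}} \left(- \frac{1}{20}\right) = 12 \left(- \frac{3}{20}\right) \left(- \frac{1}{20}\right) = \left(- \frac{9}{5}\right) \left(- \frac{1}{20}\right) = \frac{9}{100}$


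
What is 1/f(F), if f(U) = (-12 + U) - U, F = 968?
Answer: -1/12 ≈ -0.083333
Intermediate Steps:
f(U) = -12
1/f(F) = 1/(-12) = -1/12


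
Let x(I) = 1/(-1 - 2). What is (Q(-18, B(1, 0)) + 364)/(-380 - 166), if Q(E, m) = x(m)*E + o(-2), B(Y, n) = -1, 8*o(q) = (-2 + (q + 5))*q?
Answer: -493/728 ≈ -0.67720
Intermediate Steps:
o(q) = q*(3 + q)/8 (o(q) = ((-2 + (q + 5))*q)/8 = ((-2 + (5 + q))*q)/8 = ((3 + q)*q)/8 = (q*(3 + q))/8 = q*(3 + q)/8)
x(I) = -⅓ (x(I) = 1/(-3) = -⅓)
Q(E, m) = -¼ - E/3 (Q(E, m) = -E/3 + (⅛)*(-2)*(3 - 2) = -E/3 + (⅛)*(-2)*1 = -E/3 - ¼ = -¼ - E/3)
(Q(-18, B(1, 0)) + 364)/(-380 - 166) = ((-¼ - ⅓*(-18)) + 364)/(-380 - 166) = ((-¼ + 6) + 364)/(-546) = (23/4 + 364)*(-1/546) = (1479/4)*(-1/546) = -493/728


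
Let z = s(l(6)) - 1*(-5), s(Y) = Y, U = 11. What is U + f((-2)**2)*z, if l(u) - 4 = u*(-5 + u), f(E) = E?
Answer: 71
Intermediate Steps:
l(u) = 4 + u*(-5 + u)
z = 15 (z = (4 + 6**2 - 5*6) - 1*(-5) = (4 + 36 - 30) + 5 = 10 + 5 = 15)
U + f((-2)**2)*z = 11 + (-2)**2*15 = 11 + 4*15 = 11 + 60 = 71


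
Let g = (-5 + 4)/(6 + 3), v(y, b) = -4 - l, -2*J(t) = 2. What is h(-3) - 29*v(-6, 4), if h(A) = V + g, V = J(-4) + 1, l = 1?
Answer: 1304/9 ≈ 144.89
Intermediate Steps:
J(t) = -1 (J(t) = -½*2 = -1)
v(y, b) = -5 (v(y, b) = -4 - 1*1 = -4 - 1 = -5)
V = 0 (V = -1 + 1 = 0)
g = -⅑ (g = -1/9 = -1*⅑ = -⅑ ≈ -0.11111)
h(A) = -⅑ (h(A) = 0 - ⅑ = -⅑)
h(-3) - 29*v(-6, 4) = -⅑ - 29*(-5) = -⅑ + 145 = 1304/9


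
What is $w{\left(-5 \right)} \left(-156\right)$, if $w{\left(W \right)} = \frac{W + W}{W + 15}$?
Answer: $156$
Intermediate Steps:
$w{\left(W \right)} = \frac{2 W}{15 + W}$
$w{\left(-5 \right)} \left(-156\right) = 2 \left(-5\right) \frac{1}{15 - 5} \left(-156\right) = 2 \left(-5\right) \frac{1}{10} \left(-156\right) = \left(-1\right) \left(-156\right) = 156$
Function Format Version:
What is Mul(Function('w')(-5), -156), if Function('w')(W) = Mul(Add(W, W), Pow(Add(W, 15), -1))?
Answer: 156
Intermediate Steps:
Function('w')(W) = Mul(2, W, Pow(Add(15, W), -1)) (Function('w')(W) = Mul(Mul(2, W), Pow(Add(15, W), -1)) = Mul(2, W, Pow(Add(15, W), -1)))
Mul(Function('w')(-5), -156) = Mul(Mul(2, -5, Pow(Add(15, -5), -1)), -156) = Mul(Mul(2, -5, Pow(10, -1)), -156) = Mul(Mul(2, -5, Rational(1, 10)), -156) = Mul(-1, -156) = 156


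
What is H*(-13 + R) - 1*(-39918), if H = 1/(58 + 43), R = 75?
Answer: 4031780/101 ≈ 39919.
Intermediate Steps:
H = 1/101 ≈ 0.0099010
H*(-13 + R) - 1*(-39918) = (-13 + 75)/101 - 1*(-39918) = (1/101)*62 + 39918 = 62/101 + 39918 = 4031780/101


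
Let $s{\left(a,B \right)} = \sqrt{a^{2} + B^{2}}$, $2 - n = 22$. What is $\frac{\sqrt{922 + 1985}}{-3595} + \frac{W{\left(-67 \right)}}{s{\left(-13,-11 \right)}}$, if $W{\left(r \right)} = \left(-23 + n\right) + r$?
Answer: $- \frac{11 \sqrt{290}}{29} - \frac{3 \sqrt{323}}{3595} \approx -6.4744$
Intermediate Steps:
$n = -20$ ($n = 2 - 22 = -20$)
$s{\left(a,B \right)} = \sqrt{B^{2} + a^{2}}$
$W{\left(r \right)} = -43 + r$ ($W{\left(r \right)} = \left(-23 - 20\right) + r = -43 + r$)
$\frac{\sqrt{922 + 1985}}{-3595} + \frac{W{\left(-67 \right)}}{s{\left(-13,-11 \right)}} = \frac{\sqrt{922 + 1985}}{-3595} + \frac{-43 - 67}{\sqrt{\left(-11\right)^{2} + \left(-13\right)^{2}}} = \sqrt{2907} \left(- \frac{1}{3595}\right) - \frac{110}{\sqrt{121 + 169}} = 3 \sqrt{323} \left(- \frac{1}{3595}\right) - \frac{110}{\sqrt{290}} = - \frac{3 \sqrt{323}}{3595} - 110 \frac{\sqrt{290}}{290} = - \frac{3 \sqrt{323}}{3595} - \frac{11 \sqrt{290}}{29} = - \frac{11 \sqrt{290}}{29} - \frac{3 \sqrt{323}}{3595}$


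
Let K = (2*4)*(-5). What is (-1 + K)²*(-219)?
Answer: -368139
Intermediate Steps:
K = -40 (K = 8*(-5) = -40)
(-1 + K)²*(-219) = (-1 - 40)²*(-219) = (-41)²*(-219) = 1681*(-219) = -368139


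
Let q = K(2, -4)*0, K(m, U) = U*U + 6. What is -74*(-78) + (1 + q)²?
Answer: 5773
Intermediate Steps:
K(m, U) = 6 + U² (K(m, U) = U² + 6 = 6 + U²)
q = 0 (q = (6 + (-4)²)*0 = (6 + 16)*0 = 22*0 = 0)
-74*(-78) + (1 + q)² = -74*(-78) + (1 + 0)² = 5772 + 1² = 5772 + 1 = 5773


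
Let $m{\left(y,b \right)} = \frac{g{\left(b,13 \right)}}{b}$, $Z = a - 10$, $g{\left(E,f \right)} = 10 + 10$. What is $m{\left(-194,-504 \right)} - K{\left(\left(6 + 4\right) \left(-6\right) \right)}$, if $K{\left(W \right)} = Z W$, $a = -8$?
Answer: $- \frac{136085}{126} \approx -1080.0$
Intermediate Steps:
$g{\left(E,f \right)} = 20$
$Z = -18$ ($Z = -8 - 10 = -18$)
$K{\left(W \right)} = - 18 W$
$m{\left(y,b \right)} = \frac{20}{b}$
$m{\left(-194,-504 \right)} - K{\left(\left(6 + 4\right) \left(-6\right) \right)} = \frac{20}{-504} - - 18 \left(6 + 4\right) \left(-6\right) = 20 \left(- \frac{1}{504}\right) - - 18 \cdot 10 \left(-6\right) = - \frac{5}{126} - \left(-18\right) \left(-60\right) = - \frac{5}{126} - 1080 = - \frac{136085}{126}$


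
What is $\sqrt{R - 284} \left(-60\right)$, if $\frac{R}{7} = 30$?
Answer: $- 60 i \sqrt{74} \approx - 516.14 i$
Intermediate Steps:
$R = 210$ ($R = 7 \cdot 30 = 210$)
$\sqrt{R - 284} \left(-60\right) = \sqrt{210 - 284} \left(-60\right) = \sqrt{-74} \left(-60\right) = i \sqrt{74} \left(-60\right) = - 60 i \sqrt{74}$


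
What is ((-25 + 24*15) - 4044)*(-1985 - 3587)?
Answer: 20666548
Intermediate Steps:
((-25 + 24*15) - 4044)*(-1985 - 3587) = ((-25 + 360) - 4044)*(-5572) = (335 - 4044)*(-5572) = -3709*(-5572) = 20666548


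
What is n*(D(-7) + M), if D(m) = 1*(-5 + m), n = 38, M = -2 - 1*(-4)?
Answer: -380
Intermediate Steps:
M = 2 (M = -2 + 4 = 2)
D(m) = -5 + m
n*(D(-7) + M) = 38*((-5 - 7) + 2) = 38*(-12 + 2) = 38*(-10) = -380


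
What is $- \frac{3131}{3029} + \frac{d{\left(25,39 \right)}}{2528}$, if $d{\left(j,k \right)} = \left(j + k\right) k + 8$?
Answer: $- \frac{41319}{957164} \approx -0.043168$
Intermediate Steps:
$d{\left(j,k \right)} = 8 + k \left(j + k\right)$ ($d{\left(j,k \right)} = k \left(j + k\right) + 8 = 8 + k \left(j + k\right)$)
$- \frac{3131}{3029} + \frac{d{\left(25,39 \right)}}{2528} = - \frac{3131}{3029} + \frac{8 + 39^{2} + 25 \cdot 39}{2528} = \left(-3131\right) \frac{1}{3029} + \left(8 + 1521 + 975\right) \frac{1}{2528} = - \frac{3131}{3029} + 2504 \cdot \frac{1}{2528} = - \frac{3131}{3029} + \frac{313}{316} = - \frac{41319}{957164}$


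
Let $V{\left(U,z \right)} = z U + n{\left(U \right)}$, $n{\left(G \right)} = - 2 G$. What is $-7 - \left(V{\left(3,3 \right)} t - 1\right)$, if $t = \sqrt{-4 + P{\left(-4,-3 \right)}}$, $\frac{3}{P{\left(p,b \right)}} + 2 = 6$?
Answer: $-6 - \frac{3 i \sqrt{13}}{2} \approx -6.0 - 5.4083 i$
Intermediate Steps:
$P{\left(p,b \right)} = \frac{3}{4}$ ($P{\left(p,b \right)} = \frac{3}{-2 + 6} = \frac{3}{4}$)
$V{\left(U,z \right)} = - 2 U + U z$ ($V{\left(U,z \right)} = z U - 2 U = U z - 2 U = - 2 U + U z$)
$t = \frac{i \sqrt{13}}{2}$ ($t = \sqrt{-4 + \frac{3}{4}} = \sqrt{- \frac{13}{4}} = \frac{i \sqrt{13}}{2} \approx 1.8028 i$)
$-7 - \left(V{\left(3,3 \right)} t - 1\right) = -7 - \left(3 \left(-2 + 3\right) \frac{i \sqrt{13}}{2} - 1\right) = -7 - \left(3 \cdot 1 \frac{i \sqrt{13}}{2} - 1\right) = -7 - \left(3 \frac{i \sqrt{13}}{2} - 1\right) = -7 - \left(\frac{3 i \sqrt{13}}{2} - 1\right) = -7 - \left(-1 + \frac{3 i \sqrt{13}}{2}\right) = -7 + \left(1 - \frac{3 i \sqrt{13}}{2}\right) = -6 - \frac{3 i \sqrt{13}}{2}$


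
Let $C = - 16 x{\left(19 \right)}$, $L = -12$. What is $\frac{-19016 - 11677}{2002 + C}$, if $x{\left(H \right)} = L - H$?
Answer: $- \frac{30693}{2498} \approx -12.287$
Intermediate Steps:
$x{\left(H \right)} = -12 - H$
$C = 496$ ($C = - 16 \left(-12 - 19\right) = \left(-16\right) \left(-31\right) = 496$)
$\frac{-19016 - 11677}{2002 + C} = \frac{-19016 - 11677}{2002 + 496} = - \frac{30693}{2498}$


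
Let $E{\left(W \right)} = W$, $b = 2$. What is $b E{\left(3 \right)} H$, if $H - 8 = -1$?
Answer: $42$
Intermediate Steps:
$H = 7$ ($H = 8 - 1 = 7$)
$b E{\left(3 \right)} H = 2 \cdot 3 \cdot 7 = 6 \cdot 7 = 42$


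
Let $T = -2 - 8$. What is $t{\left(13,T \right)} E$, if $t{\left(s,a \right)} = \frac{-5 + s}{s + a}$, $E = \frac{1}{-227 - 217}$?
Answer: $- \frac{2}{333} \approx -0.006006$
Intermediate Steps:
$T = -10$ ($T = -2 - 8 = -10$)
$E = - \frac{1}{444}$ ($E = \frac{1}{-444} = - \frac{1}{444} \approx -0.0022523$)
$t{\left(s,a \right)} = \frac{-5 + s}{a + s}$
$t{\left(13,T \right)} E = \frac{-5 + 13}{-10 + 13} \left(- \frac{1}{444}\right) = \frac{1}{3} \cdot 8 \left(- \frac{1}{444}\right) = \frac{8}{3} \left(- \frac{1}{444}\right) = - \frac{2}{333}$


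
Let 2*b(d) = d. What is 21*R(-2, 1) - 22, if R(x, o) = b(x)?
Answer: -43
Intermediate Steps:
b(d) = d/2
R(x, o) = x/2
21*R(-2, 1) - 22 = 21*((½)*(-2)) - 22 = 21*(-1) - 22 = -21 - 22 = -43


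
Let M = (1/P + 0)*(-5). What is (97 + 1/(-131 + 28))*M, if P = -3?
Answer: 16650/103 ≈ 161.65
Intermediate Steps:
M = 5/3 (M = (1/(-3) + 0)*(-5) = (1*(-⅓) + 0)*(-5) = (-⅓ + 0)*(-5) = -⅓*(-5) = 5/3 ≈ 1.6667)
(97 + 1/(-131 + 28))*M = (97 + 1/(-131 + 28))*(5/3) = (97 + 1/(-103))*(5/3) = (97 - 1/103)*(5/3) = (9990/103)*(5/3) = 16650/103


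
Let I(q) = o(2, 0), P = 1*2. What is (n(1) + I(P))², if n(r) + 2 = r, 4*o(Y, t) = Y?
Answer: ¼ ≈ 0.25000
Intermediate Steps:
o(Y, t) = Y/4
P = 2
I(q) = ½ (I(q) = (¼)*2 = ½)
n(r) = -2 + r
(n(1) + I(P))² = ((-2 + 1) + ½)² = (-1 + ½)² = (-½)² = ¼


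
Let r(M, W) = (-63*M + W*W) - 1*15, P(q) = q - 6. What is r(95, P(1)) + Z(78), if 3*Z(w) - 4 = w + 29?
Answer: -5938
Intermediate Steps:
P(q) = -6 + q
Z(w) = 11 + w/3 (Z(w) = 4/3 + (w + 29)/3 = 4/3 + (29 + w)/3 = 4/3 + (29/3 + w/3) = 11 + w/3)
r(M, W) = -15 + W² - 63*M (r(M, W) = (-63*M + W²) - 15 = (W² - 63*M) - 15 = -15 + W² - 63*M)
r(95, P(1)) + Z(78) = (-15 + (-6 + 1)² - 63*95) + (11 + (⅓)*78) = (-15 + (-5)² - 5985) + (11 + 26) = (-15 + 25 - 5985) + 37 = -5975 + 37 = -5938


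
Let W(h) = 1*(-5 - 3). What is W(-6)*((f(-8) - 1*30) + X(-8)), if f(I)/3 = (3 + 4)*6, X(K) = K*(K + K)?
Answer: -1792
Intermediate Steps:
X(K) = 2*K² (X(K) = K*(2*K) = 2*K²)
W(h) = -8 (W(h) = 1*(-8) = -8)
f(I) = 126 (f(I) = 3*((3 + 4)*6) = 3*(7*6) = 3*42 = 126)
W(-6)*((f(-8) - 1*30) + X(-8)) = -8*((126 - 1*30) + 2*(-8)²) = -8*((126 - 30) + 2*64) = -8*(96 + 128) = -8*224 = -1792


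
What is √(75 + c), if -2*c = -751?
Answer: √1802/2 ≈ 21.225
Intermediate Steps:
c = 751/2 (c = -½*(-751) = 751/2 ≈ 375.50)
√(75 + c) = √(75 + 751/2) = √(901/2) = √1802/2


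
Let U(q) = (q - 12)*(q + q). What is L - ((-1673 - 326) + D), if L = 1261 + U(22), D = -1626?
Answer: 5326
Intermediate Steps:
U(q) = 2*q*(-12 + q) (U(q) = (-12 + q)*(2*q) = 2*q*(-12 + q))
L = 1701 (L = 1261 + 2*22*(-12 + 22) = 1261 + 2*22*10 = 1261 + 440 = 1701)
L - ((-1673 - 326) + D) = 1701 - ((-1673 - 326) - 1626) = 1701 - (-1999 - 1626) = 1701 - 1*(-3625) = 1701 + 3625 = 5326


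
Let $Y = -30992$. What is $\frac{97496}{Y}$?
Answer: $- \frac{12187}{3874} \approx -3.1458$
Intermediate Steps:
$\frac{97496}{Y} = \frac{97496}{-30992} = 97496 \left(- \frac{1}{30992}\right) = - \frac{12187}{3874}$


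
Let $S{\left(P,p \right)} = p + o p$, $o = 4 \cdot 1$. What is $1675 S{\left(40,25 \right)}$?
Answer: $209375$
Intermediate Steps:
$o = 4$
$S{\left(P,p \right)} = 5 p$ ($S{\left(P,p \right)} = p + 4 p = 5 p$)
$1675 S{\left(40,25 \right)} = 1675 \cdot 5 \cdot 25 = 1675 \cdot 125 = 209375$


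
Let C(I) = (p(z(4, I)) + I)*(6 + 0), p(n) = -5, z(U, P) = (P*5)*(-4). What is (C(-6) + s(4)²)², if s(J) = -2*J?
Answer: 4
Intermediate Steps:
z(U, P) = -20*P (z(U, P) = (5*P)*(-4) = -20*P)
C(I) = -30 + 6*I (C(I) = (-5 + I)*(6 + 0) = (-5 + I)*6 = -30 + 6*I)
(C(-6) + s(4)²)² = ((-30 + 6*(-6)) + (-2*4)²)² = ((-30 - 36) + (-8)²)² = (-66 + 64)² = (-2)² = 4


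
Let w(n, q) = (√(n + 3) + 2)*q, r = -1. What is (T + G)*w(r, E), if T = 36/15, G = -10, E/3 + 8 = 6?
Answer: 456/5 + 228*√2/5 ≈ 155.69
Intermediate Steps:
E = -6 (E = -24 + 3*6 = -24 + 18 = -6)
w(n, q) = q*(2 + √(3 + n)) (w(n, q) = (√(3 + n) + 2)*q = (2 + √(3 + n))*q = q*(2 + √(3 + n)))
T = 12/5 (T = 36*(1/15) = 12/5 ≈ 2.4000)
(T + G)*w(r, E) = (12/5 - 10)*(-6*(2 + √(3 - 1))) = -(-228)*(2 + √2)/5 = -38*(-12 - 6*√2)/5 = 456/5 + 228*√2/5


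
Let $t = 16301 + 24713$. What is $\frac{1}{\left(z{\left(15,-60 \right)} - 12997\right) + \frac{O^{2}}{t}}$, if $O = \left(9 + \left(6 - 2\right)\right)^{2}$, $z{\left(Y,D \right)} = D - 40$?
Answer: $- \frac{41014}{537131797} \approx -7.6357 \cdot 10^{-5}$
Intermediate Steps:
$z{\left(Y,D \right)} = -40 + D$
$t = 41014$
$O = 169$ ($O = \left(9 + 4\right)^{2} = 13^{2} = 169$)
$\frac{1}{\left(z{\left(15,-60 \right)} - 12997\right) + \frac{O^{2}}{t}} = \frac{1}{\left(\left(-40 - 60\right) - 12997\right) + \frac{169^{2}}{41014}} = \frac{1}{\left(-100 - 12997\right) + 28561 \cdot \frac{1}{41014}} = \frac{1}{-13097 + \frac{28561}{41014}} = \frac{1}{- \frac{537131797}{41014}} = - \frac{41014}{537131797}$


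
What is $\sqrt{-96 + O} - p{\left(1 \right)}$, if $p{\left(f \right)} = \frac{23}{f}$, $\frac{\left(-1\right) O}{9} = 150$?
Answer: $-23 + i \sqrt{1446} \approx -23.0 + 38.026 i$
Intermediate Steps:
$O = -1350$ ($O = \left(-9\right) 150 = -1350$)
$\sqrt{-96 + O} - p{\left(1 \right)} = \sqrt{-96 - 1350} - \frac{23}{1} = \sqrt{-1446} - 23 \cdot 1 = i \sqrt{1446} - 23 = -23 + i \sqrt{1446}$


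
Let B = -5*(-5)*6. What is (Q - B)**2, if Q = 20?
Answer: 16900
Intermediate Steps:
B = 150 (B = 25*6 = 150)
(Q - B)**2 = (20 - 1*150)**2 = (20 - 150)**2 = (-130)**2 = 16900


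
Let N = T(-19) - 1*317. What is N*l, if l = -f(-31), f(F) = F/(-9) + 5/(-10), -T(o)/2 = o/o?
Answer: 16907/18 ≈ 939.28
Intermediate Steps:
T(o) = -2 (T(o) = -2*o/o = -2*1 = -2)
f(F) = -½ - F/9 (f(F) = F*(-⅑) + 5*(-⅒) = -F/9 - ½ = -½ - F/9)
N = -319 (N = -2 - 1*317 = -2 - 317 = -319)
l = -53/18 (l = -(-½ - ⅑*(-31)) = -(-½ + 31/9) = -1*53/18 = -53/18 ≈ -2.9444)
N*l = -319*(-53/18) = 16907/18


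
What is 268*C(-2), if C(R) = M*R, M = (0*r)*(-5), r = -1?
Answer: 0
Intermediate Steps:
M = 0 (M = (0*(-1))*(-5) = 0*(-5) = 0)
C(R) = 0 (C(R) = 0*R = 0)
268*C(-2) = 268*0 = 0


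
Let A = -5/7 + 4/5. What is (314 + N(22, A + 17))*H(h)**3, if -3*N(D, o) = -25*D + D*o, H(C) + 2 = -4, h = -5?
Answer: -2812608/35 ≈ -80360.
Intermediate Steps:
H(C) = -6 (H(C) = -2 - 4 = -6)
A = 3/35 (A = -5*1/7 + 4*(1/5) = -5/7 + 4/5 = 3/35 ≈ 0.085714)
N(D, o) = 25*D/3 - D*o/3 (N(D, o) = -(-25*D + D*o)/3 = 25*D/3 - D*o/3)
(314 + N(22, A + 17))*H(h)**3 = (314 + (1/3)*22*(25 - (3/35 + 17)))*(-6)**3 = (314 + (1/3)*22*(25 - 1*598/35))*(-216) = (314 + (1/3)*22*(25 - 598/35))*(-216) = (314 + (1/3)*22*(277/35))*(-216) = (314 + 6094/105)*(-216) = (39064/105)*(-216) = -2812608/35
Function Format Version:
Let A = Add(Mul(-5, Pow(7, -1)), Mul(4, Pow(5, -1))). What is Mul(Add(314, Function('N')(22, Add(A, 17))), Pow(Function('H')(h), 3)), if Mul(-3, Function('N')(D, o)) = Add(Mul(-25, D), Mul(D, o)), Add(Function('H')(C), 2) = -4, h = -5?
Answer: Rational(-2812608, 35) ≈ -80360.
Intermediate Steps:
Function('H')(C) = -6 (Function('H')(C) = Add(-2, -4) = -6)
A = Rational(3, 35) (A = Add(Mul(-5, Rational(1, 7)), Mul(4, Rational(1, 5))) = Add(Rational(-5, 7), Rational(4, 5)) = Rational(3, 35) ≈ 0.085714)
Function('N')(D, o) = Add(Mul(Rational(25, 3), D), Mul(Rational(-1, 3), D, o)) (Function('N')(D, o) = Mul(Rational(-1, 3), Add(Mul(-25, D), Mul(D, o))) = Add(Mul(Rational(25, 3), D), Mul(Rational(-1, 3), D, o)))
Mul(Add(314, Function('N')(22, Add(A, 17))), Pow(Function('H')(h), 3)) = Mul(Add(314, Mul(Rational(1, 3), 22, Add(25, Mul(-1, Add(Rational(3, 35), 17))))), Pow(-6, 3)) = Mul(Add(314, Mul(Rational(1, 3), 22, Add(25, Mul(-1, Rational(598, 35))))), -216) = Mul(Add(314, Mul(Rational(1, 3), 22, Add(25, Rational(-598, 35)))), -216) = Mul(Add(314, Mul(Rational(1, 3), 22, Rational(277, 35))), -216) = Mul(Add(314, Rational(6094, 105)), -216) = Mul(Rational(39064, 105), -216) = Rational(-2812608, 35)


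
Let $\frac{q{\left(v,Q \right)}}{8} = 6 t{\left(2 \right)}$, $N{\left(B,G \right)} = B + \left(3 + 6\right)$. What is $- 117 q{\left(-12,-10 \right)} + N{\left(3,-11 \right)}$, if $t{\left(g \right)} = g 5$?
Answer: $-56148$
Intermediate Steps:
$t{\left(g \right)} = 5 g$
$N{\left(B,G \right)} = 9 + B$ ($N{\left(B,G \right)} = B + 9 = 9 + B$)
$q{\left(v,Q \right)} = 480$ ($q{\left(v,Q \right)} = 8 \cdot 6 \cdot 5 \cdot 2 = 8 \cdot 6 \cdot 10 = 8 \cdot 60 = 480$)
$- 117 q{\left(-12,-10 \right)} + N{\left(3,-11 \right)} = \left(-117\right) 480 + \left(9 + 3\right) = -56160 + 12 = -56148$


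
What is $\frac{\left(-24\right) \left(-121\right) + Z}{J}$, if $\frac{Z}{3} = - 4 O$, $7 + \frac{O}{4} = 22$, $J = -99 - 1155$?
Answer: $- \frac{364}{209} \approx -1.7416$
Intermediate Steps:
$J = -1254$ ($J = -99 - 1155 = -1254$)
$O = 60$ ($O = -28 + 4 \cdot 22 = -28 + 88 = 60$)
$Z = -720$ ($Z = 3 \left(\left(-4\right) 60\right) = 3 \left(-240\right) = -720$)
$\frac{\left(-24\right) \left(-121\right) + Z}{J} = \frac{\left(-24\right) \left(-121\right) - 720}{-1254} = \left(2904 - 720\right) \left(- \frac{1}{1254}\right) = 2184 \left(- \frac{1}{1254}\right) = - \frac{364}{209}$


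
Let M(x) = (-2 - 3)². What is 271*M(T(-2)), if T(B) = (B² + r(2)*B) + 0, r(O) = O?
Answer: 6775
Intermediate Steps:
T(B) = B² + 2*B (T(B) = (B² + 2*B) + 0 = B² + 2*B)
M(x) = 25 (M(x) = (-5)² = 25)
271*M(T(-2)) = 271*25 = 6775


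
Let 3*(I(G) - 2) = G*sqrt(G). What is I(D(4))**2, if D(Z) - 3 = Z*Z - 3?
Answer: 4900/9 ≈ 544.44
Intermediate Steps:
D(Z) = Z**2 (D(Z) = 3 + (Z*Z - 3) = 3 + (Z**2 - 3) = 3 + (-3 + Z**2) = Z**2)
I(G) = 2 + G**(3/2)/3 (I(G) = 2 + (G*sqrt(G))/3 = 2 + G**(3/2)/3)
I(D(4))**2 = (2 + (4**2)**(3/2)/3)**2 = (2 + 16**(3/2)/3)**2 = (2 + (1/3)*64)**2 = (2 + 64/3)**2 = (70/3)**2 = 4900/9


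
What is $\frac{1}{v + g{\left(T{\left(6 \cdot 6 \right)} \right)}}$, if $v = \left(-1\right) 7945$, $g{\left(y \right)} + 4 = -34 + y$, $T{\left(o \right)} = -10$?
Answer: $- \frac{1}{7993} \approx -0.00012511$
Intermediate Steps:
$g{\left(y \right)} = -38 + y$ ($g{\left(y \right)} = -4 + \left(-34 + y\right) = -38 + y$)
$v = -7945$
$\frac{1}{v + g{\left(T{\left(6 \cdot 6 \right)} \right)}} = \frac{1}{-7945 - 48} = \frac{1}{-7993} = - \frac{1}{7993}$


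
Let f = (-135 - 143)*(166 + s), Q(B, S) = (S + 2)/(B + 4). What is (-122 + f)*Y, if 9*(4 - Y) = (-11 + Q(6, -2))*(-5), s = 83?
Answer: 1317536/9 ≈ 1.4639e+5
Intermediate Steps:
Q(B, S) = (2 + S)/(4 + B)
Y = -19/9 (Y = 4 - (-11 + (2 - 2)/(4 + 6))*(-5)/9 = 4 - (-11 + 0/10)*(-5)/9 = 4 - (-11 + (⅒)*0)*(-5)/9 = 4 - (-11 + 0)*(-5)/9 = 4 - (-11)*(-5)/9 = 4 - ⅑*55 = 4 - 55/9 = -19/9 ≈ -2.1111)
f = -69222 (f = (-135 - 143)*(166 + 83) = -278*249 = -69222)
(-122 + f)*Y = (-122 - 69222)*(-19/9) = -69344*(-19/9) = 1317536/9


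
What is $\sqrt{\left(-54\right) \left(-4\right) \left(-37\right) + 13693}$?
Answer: $\sqrt{5701} \approx 75.505$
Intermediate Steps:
$\sqrt{\left(-54\right) \left(-4\right) \left(-37\right) + 13693} = \sqrt{216 \left(-37\right) + 13693} = \sqrt{-7992 + 13693} = \sqrt{5701}$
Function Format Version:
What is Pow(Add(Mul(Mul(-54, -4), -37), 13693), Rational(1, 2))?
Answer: Pow(5701, Rational(1, 2)) ≈ 75.505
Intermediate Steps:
Pow(Add(Mul(Mul(-54, -4), -37), 13693), Rational(1, 2)) = Pow(Add(Mul(216, -37), 13693), Rational(1, 2)) = Pow(Add(-7992, 13693), Rational(1, 2)) = Pow(5701, Rational(1, 2))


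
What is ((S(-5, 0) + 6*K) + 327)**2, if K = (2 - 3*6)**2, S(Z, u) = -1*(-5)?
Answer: 3489424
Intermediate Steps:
S(Z, u) = 5
K = 256 (K = (2 - 18)**2 = (-16)**2 = 256)
((S(-5, 0) + 6*K) + 327)**2 = ((5 + 6*256) + 327)**2 = ((5 + 1536) + 327)**2 = (1541 + 327)**2 = 1868**2 = 3489424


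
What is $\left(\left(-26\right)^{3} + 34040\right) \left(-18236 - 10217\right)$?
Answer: $-468450192$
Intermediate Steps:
$\left(\left(-26\right)^{3} + 34040\right) \left(-18236 - 10217\right) = \left(-17576 + 34040\right) \left(-28453\right) = 16464 \left(-28453\right) = -468450192$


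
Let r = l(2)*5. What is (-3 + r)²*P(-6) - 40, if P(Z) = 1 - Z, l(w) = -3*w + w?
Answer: 3663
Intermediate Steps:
l(w) = -2*w
r = -20 (r = -2*2*5 = -4*5 = -20)
(-3 + r)²*P(-6) - 40 = (-3 - 20)²*(1 - 1*(-6)) - 40 = (-23)²*(1 + 6) - 40 = 529*7 - 40 = 3703 - 40 = 3663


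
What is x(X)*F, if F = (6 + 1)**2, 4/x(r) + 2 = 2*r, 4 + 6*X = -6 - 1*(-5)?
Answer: -588/11 ≈ -53.455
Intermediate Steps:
X = -5/6 (X = -2/3 + (-6 - 1*(-5))/6 = -2/3 + (-6 + 5)/6 = -2/3 + (1/6)*(-1) = -2/3 - 1/6 = -5/6 ≈ -0.83333)
x(r) = 4/(-2 + 2*r)
F = 49 (F = 7**2 = 49)
x(X)*F = (2/(-1 - 5/6))*49 = (2/(-11/6))*49 = (2*(-6/11))*49 = -12/11*49 = -588/11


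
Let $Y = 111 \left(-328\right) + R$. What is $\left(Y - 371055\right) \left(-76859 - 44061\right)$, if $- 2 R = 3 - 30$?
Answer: $49268793540$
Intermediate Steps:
$R = \frac{27}{2}$ ($R = - \frac{3 - 30}{2} = \left(- \frac{1}{2}\right) \left(-27\right) = \frac{27}{2} \approx 13.5$)
$Y = - \frac{72789}{2}$ ($Y = 111 \left(-328\right) + \frac{27}{2} = -36408 + \frac{27}{2} = - \frac{72789}{2} \approx -36395.0$)
$\left(Y - 371055\right) \left(-76859 - 44061\right) = \left(- \frac{72789}{2} - 371055\right) \left(-76859 - 44061\right) = \left(- \frac{72789}{2} - 371055\right) \left(-120920\right) = \left(- \frac{814899}{2}\right) \left(-120920\right) = 49268793540$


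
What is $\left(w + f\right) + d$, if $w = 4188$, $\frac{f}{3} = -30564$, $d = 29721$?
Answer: $-57783$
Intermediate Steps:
$f = -91692$ ($f = 3 \left(-30564\right) = -91692$)
$\left(w + f\right) + d = \left(4188 - 91692\right) + 29721 = -87504 + 29721 = -57783$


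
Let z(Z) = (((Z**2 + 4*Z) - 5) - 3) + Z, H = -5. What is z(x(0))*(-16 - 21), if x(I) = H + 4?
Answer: 444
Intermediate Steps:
x(I) = -1 (x(I) = -5 + 4 = -1)
z(Z) = -8 + Z**2 + 5*Z (z(Z) = ((-5 + Z**2 + 4*Z) - 3) + Z = (-8 + Z**2 + 4*Z) + Z = -8 + Z**2 + 5*Z)
z(x(0))*(-16 - 21) = (-8 + (-1)**2 + 5*(-1))*(-16 - 21) = (-8 + 1 - 5)*(-37) = -12*(-37) = 444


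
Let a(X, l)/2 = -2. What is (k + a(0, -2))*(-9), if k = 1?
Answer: 27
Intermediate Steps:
a(X, l) = -4 (a(X, l) = 2*(-2) = -4)
(k + a(0, -2))*(-9) = (1 - 4)*(-9) = -3*(-9) = 27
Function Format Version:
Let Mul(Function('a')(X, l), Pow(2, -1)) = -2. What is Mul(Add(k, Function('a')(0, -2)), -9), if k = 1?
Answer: 27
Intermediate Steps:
Function('a')(X, l) = -4 (Function('a')(X, l) = Mul(2, -2) = -4)
Mul(Add(k, Function('a')(0, -2)), -9) = Mul(Add(1, -4), -9) = Mul(-3, -9) = 27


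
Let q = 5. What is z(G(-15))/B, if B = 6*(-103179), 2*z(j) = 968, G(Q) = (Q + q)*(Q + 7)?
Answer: -242/309537 ≈ -0.00078181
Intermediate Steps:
G(Q) = (5 + Q)*(7 + Q) (G(Q) = (Q + 5)*(Q + 7) = (5 + Q)*(7 + Q))
z(j) = 484 (z(j) = (1/2)*968 = 484)
B = -619074
z(G(-15))/B = 484/(-619074) = 484*(-1/619074) = -242/309537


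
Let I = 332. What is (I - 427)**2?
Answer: 9025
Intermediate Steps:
(I - 427)**2 = (332 - 427)**2 = (-95)**2 = 9025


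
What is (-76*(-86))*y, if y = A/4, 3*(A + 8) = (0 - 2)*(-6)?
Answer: -6536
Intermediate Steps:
A = -4 (A = -8 + ((0 - 2)*(-6))/3 = -8 + (-2*(-6))/3 = -8 + (1/3)*12 = -8 + 4 = -4)
y = -1 (y = -4/4 = -4*1/4 = -1)
(-76*(-86))*y = -76*(-86)*(-1) = 6536*(-1) = -6536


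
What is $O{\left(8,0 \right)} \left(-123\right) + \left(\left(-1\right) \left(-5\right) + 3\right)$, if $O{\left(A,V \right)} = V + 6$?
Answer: $-730$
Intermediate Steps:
$O{\left(A,V \right)} = 6 + V$
$O{\left(8,0 \right)} \left(-123\right) + \left(\left(-1\right) \left(-5\right) + 3\right) = \left(6 + 0\right) \left(-123\right) + \left(\left(-1\right) \left(-5\right) + 3\right) = 6 \left(-123\right) + \left(5 + 3\right) = -738 + 8 = -730$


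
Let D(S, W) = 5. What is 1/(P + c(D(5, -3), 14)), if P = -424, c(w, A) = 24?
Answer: -1/400 ≈ -0.0025000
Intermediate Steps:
1/(P + c(D(5, -3), 14)) = 1/(-424 + 24) = 1/(-400) = -1/400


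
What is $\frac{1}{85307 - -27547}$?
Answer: $\frac{1}{112854} \approx 8.861 \cdot 10^{-6}$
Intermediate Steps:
$\frac{1}{85307 - -27547} = \frac{1}{85307 + 27547} = \frac{1}{112854}$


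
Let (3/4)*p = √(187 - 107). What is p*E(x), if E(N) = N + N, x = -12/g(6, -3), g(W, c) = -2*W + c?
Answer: 128*√5/15 ≈ 19.081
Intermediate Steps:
g(W, c) = c - 2*W
x = ⅘ (x = -12/(-3 - 2*6) = -12/(-3 - 12) = -12/(-15) = -12*(-1/15) = ⅘ ≈ 0.80000)
E(N) = 2*N
p = 16*√5/3 (p = 4*√(187 - 107)/3 = 4*√80/3 = 4*(4*√5)/3 = 16*√5/3 ≈ 11.926)
p*E(x) = (16*√5/3)*(2*(⅘)) = (16*√5/3)*(8/5) = 128*√5/15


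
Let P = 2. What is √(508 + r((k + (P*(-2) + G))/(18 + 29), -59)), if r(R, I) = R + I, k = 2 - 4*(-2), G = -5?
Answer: 4*√61993/47 ≈ 21.190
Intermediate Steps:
k = 10 (k = 2 + 8 = 10)
r(R, I) = I + R
√(508 + r((k + (P*(-2) + G))/(18 + 29), -59)) = √(508 + (-59 + (10 + (2*(-2) - 5))/(18 + 29))) = √(508 + (-59 + (10 + (-4 - 5))/47)) = √(508 + (-59 + (10 - 9)*(1/47))) = √(508 + (-59 + 1*(1/47))) = √(508 + (-59 + 1/47)) = √(508 - 2772/47) = √(21104/47) = 4*√61993/47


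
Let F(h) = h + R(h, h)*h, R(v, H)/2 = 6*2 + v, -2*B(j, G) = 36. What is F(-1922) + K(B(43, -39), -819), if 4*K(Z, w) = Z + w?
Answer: 29359635/4 ≈ 7.3399e+6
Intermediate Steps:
B(j, G) = -18 (B(j, G) = -½*36 = -18)
R(v, H) = 24 + 2*v (R(v, H) = 2*(6*2 + v) = 2*(12 + v) = 24 + 2*v)
K(Z, w) = Z/4 + w/4 (K(Z, w) = (Z + w)/4 = Z/4 + w/4)
F(h) = h + h*(24 + 2*h) (F(h) = h + (24 + 2*h)*h = h + h*(24 + 2*h))
F(-1922) + K(B(43, -39), -819) = -1922*(25 + 2*(-1922)) + ((¼)*(-18) + (¼)*(-819)) = -1922*(25 - 3844) + (-9/2 - 819/4) = -1922*(-3819) - 837/4 = 7340118 - 837/4 = 29359635/4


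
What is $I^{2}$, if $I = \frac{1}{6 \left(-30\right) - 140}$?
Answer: $\frac{1}{102400} \approx 9.7656 \cdot 10^{-6}$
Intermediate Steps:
$I = - \frac{1}{320}$ ($I = \frac{1}{-180 - 140} = \frac{1}{-320} = - \frac{1}{320} \approx -0.003125$)
$I^{2} = \left(- \frac{1}{320}\right)^{2} = \frac{1}{102400}$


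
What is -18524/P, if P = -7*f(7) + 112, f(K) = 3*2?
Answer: -9262/35 ≈ -264.63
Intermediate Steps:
f(K) = 6
P = 70 (P = -7*6 + 112 = -42 + 112 = 70)
-18524/P = -18524/70 = -18524*1/70 = -9262/35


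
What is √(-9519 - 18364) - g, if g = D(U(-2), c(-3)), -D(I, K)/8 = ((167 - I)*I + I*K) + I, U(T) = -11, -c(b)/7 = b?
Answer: -17600 + I*√27883 ≈ -17600.0 + 166.98*I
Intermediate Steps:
c(b) = -7*b
D(I, K) = -8*I - 8*I*K - 8*I*(167 - I) (D(I, K) = -8*(((167 - I)*I + I*K) + I) = -8*((I*(167 - I) + I*K) + I) = -8*((I*K + I*(167 - I)) + I) = -8*(I + I*K + I*(167 - I)) = -8*I - 8*I*K - 8*I*(167 - I))
g = 17600 (g = 8*(-11)*(-168 - 11 - (-7)*(-3)) = 8*(-11)*(-168 - 11 - 1*21) = 8*(-11)*(-168 - 11 - 21) = 8*(-11)*(-200) = 17600)
√(-9519 - 18364) - g = √(-9519 - 18364) - 1*17600 = √(-27883) - 17600 = I*√27883 - 17600 = -17600 + I*√27883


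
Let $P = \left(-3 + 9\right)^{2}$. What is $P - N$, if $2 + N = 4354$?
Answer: $-4316$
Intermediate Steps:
$N = 4352$ ($N = -2 + 4354 = 4352$)
$P = 36$ ($P = 6^{2} = 36$)
$P - N = 36 - 4352 = -4316$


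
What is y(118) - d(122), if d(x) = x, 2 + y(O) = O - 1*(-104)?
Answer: 98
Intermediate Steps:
y(O) = 102 + O (y(O) = -2 + (O - 1*(-104)) = -2 + (O + 104) = -2 + (104 + O) = 102 + O)
y(118) - d(122) = (102 + 118) - 1*122 = 220 - 122 = 98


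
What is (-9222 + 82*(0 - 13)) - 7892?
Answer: -18180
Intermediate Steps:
(-9222 + 82*(0 - 13)) - 7892 = (-9222 + 82*(-13)) - 7892 = (-9222 - 1066) - 7892 = -10288 - 7892 = -18180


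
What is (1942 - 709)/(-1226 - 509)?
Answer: -1233/1735 ≈ -0.71066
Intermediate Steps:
(1942 - 709)/(-1226 - 509) = 1233/(-1735) = 1233*(-1/1735) = -1233/1735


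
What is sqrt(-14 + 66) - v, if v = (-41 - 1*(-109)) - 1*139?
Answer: 71 + 2*sqrt(13) ≈ 78.211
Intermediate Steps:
v = -71 (v = (-41 + 109) - 139 = 68 - 139 = -71)
sqrt(-14 + 66) - v = sqrt(-14 + 66) - 1*(-71) = sqrt(52) + 71 = 2*sqrt(13) + 71 = 71 + 2*sqrt(13)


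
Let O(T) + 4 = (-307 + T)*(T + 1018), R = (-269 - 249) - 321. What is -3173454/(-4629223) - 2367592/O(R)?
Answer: 5805553673834/474814773887 ≈ 12.227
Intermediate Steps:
R = -839 (R = -518 - 321 = -839)
O(T) = -4 + (-307 + T)*(1018 + T) (O(T) = -4 + (-307 + T)*(T + 1018) = -4 + (-307 + T)*(1018 + T))
-3173454/(-4629223) - 2367592/O(R) = -3173454/(-4629223) - 2367592/(-312530 + (-839)² + 711*(-839)) = -3173454*(-1/4629223) - 2367592/(-312530 + 703921 - 596529) = 3173454/4629223 - 2367592/(-205138) = 3173454/4629223 - 2367592*(-1/205138) = 3173454/4629223 + 1183796/102569 = 5805553673834/474814773887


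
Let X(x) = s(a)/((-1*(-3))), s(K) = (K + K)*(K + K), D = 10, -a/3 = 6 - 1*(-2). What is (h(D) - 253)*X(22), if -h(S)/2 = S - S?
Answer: -194304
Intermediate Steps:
a = -24 (a = -3*(6 - 1*(-2)) = -3*(6 + 2) = -3*8 = -24)
s(K) = 4*K² (s(K) = (2*K)*(2*K) = 4*K²)
h(S) = 0 (h(S) = -2*(S - S) = -2*0 = 0)
X(x) = 768 (X(x) = (4*(-24)²)/((-1*(-3))) = (4*576)/3 = 2304*(⅓) = 768)
(h(D) - 253)*X(22) = (0 - 253)*768 = -253*768 = -194304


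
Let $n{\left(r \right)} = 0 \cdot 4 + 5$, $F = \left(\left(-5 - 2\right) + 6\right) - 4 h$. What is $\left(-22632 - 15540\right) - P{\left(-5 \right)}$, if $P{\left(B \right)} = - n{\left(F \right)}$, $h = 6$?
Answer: $-38167$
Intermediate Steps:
$F = -25$ ($F = \left(\left(-5 - 2\right) + 6\right) - 24 = \left(-7 + 6\right) - 24 = -1 - 24 = -25$)
$n{\left(r \right)} = 5$ ($n{\left(r \right)} = 0 + 5 = 5$)
$P{\left(B \right)} = -5$ ($P{\left(B \right)} = \left(-1\right) 5 = -5$)
$\left(-22632 - 15540\right) - P{\left(-5 \right)} = \left(-22632 - 15540\right) - -5 = \left(-22632 - 15540\right) + 5 = -38172 + 5 = -38167$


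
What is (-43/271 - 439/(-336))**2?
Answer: 10924639441/8291195136 ≈ 1.3176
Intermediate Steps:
(-43/271 - 439/(-336))**2 = (-43*1/271 - 439*(-1/336))**2 = (-43/271 + 439/336)**2 = (104521/91056)**2 = 10924639441/8291195136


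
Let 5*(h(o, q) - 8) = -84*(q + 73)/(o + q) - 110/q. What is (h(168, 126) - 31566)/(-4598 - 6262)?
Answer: 9944407/3420900 ≈ 2.9070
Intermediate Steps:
h(o, q) = 8 - 22/q - 84*(73 + q)/(5*(o + q)) (h(o, q) = 8 + (-84*(q + 73)/(o + q) - 110/q)/5 = 8 + (-84*(73 + q)/(o + q) - 110/q)/5 = 8 + (-110/q - 84*(73 + q)/(o + q))/5 = 8 + (-22/q - 84*(73 + q)/(5*(o + q))) = 8 - 22/q - 84*(73 + q)/(5*(o + q)))
(h(168, 126) - 31566)/(-4598 - 6262) = ((⅖)*(-3121*126 - 55*168 - 22*126² + 20*168*126)/(126*(168 + 126)) - 31566)/(-4598 - 6262) = ((⅖)*(1/126)*(-393246 - 9240 - 22*15876 + 423360)/294 - 31566)/(-10860) = ((⅖)*(1/126)*(1/294)*(-393246 - 9240 - 349272 + 423360) - 31566)*(-1/10860) = ((⅖)*(1/126)*(1/294)*(-328398) - 31566)*(-1/10860) = (-1117/315 - 31566)*(-1/10860) = -9944407/315*(-1/10860) = 9944407/3420900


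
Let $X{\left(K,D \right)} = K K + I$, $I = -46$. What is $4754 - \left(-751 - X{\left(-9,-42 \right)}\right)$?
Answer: $5540$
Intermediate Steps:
$X{\left(K,D \right)} = -46 + K^{2}$ ($X{\left(K,D \right)} = K K - 46 = K^{2} - 46 = -46 + K^{2}$)
$4754 - \left(-751 - X{\left(-9,-42 \right)}\right) = 4754 - \left(-751 - \left(-46 + \left(-9\right)^{2}\right)\right) = 4754 - \left(-751 - \left(-46 + 81\right)\right) = 4754 - \left(-751 - 35\right) = 4754 - -786 = 4754 + 786 = 5540$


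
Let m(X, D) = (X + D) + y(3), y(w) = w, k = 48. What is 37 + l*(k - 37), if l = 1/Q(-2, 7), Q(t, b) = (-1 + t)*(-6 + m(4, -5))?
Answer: 455/12 ≈ 37.917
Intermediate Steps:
m(X, D) = 3 + D + X (m(X, D) = (X + D) + 3 = (D + X) + 3 = 3 + D + X)
Q(t, b) = 4 - 4*t (Q(t, b) = (-1 + t)*(-6 + (3 - 5 + 4)) = (-1 + t)*(-6 + 2) = (-1 + t)*(-4) = 4 - 4*t)
l = 1/12 (l = 1/(4 - 4*(-2)) = 1/(4 + 8) = 1/12 ≈ 0.083333)
37 + l*(k - 37) = 37 + (48 - 37)/12 = 37 + (1/12)*11 = 37 + 11/12 = 455/12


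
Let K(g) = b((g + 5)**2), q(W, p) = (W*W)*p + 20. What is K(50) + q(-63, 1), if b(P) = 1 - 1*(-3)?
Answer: 3993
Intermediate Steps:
b(P) = 4 (b(P) = 1 + 3 = 4)
q(W, p) = 20 + p*W**2 (q(W, p) = W**2*p + 20 = p*W**2 + 20 = 20 + p*W**2)
K(g) = 4
K(50) + q(-63, 1) = 4 + (20 + 1*(-63)**2) = 4 + (20 + 1*3969) = 4 + (20 + 3969) = 4 + 3989 = 3993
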